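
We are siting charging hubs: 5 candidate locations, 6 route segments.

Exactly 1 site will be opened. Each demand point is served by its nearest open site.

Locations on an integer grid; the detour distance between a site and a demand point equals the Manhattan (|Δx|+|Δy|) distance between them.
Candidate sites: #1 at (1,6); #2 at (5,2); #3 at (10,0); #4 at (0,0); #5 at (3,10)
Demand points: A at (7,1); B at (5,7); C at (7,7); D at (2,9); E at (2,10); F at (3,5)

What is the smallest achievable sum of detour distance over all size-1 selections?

Open {#5}.
  A→#5 13, B→#5 5, C→#5 7, D→#5 2, E→#5 1, F→#5 5  ⇒ total 33.
Compare {#1}: total 35.
Compare {#2}: total 41.
No size-1 selection does better; minimum is 33.

33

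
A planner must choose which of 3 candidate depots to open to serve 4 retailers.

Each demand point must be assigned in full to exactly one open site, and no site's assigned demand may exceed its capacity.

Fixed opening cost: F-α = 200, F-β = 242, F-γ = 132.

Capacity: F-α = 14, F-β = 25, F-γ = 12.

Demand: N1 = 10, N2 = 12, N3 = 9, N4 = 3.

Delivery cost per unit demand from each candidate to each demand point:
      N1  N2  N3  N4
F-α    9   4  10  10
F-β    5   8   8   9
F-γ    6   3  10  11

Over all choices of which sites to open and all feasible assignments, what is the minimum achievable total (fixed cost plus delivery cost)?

559

Open {F-β, F-γ}; cheapest assignment that respects the capacities:
  F-β (cap 25, load 22): N1, N3, N4 — cost 10×5 + 9×8 + 3×9 = 149
  F-γ (cap 12, load 12): N2 — cost 12×3 = 36
  Shipping 185, fixed 374 → total 559.
  Any other capacity-feasible assignment to {F-β, F-γ} ships for at least 185.
Compare {F-α, F-β}: its best feasible assignment gives total 639.
Compare {F-α, F-β, F-γ}: its best feasible assignment gives total 759.
Every other set of open sites that can feasibly serve all demand totals ≥ 639 even under its best assignment. Minimum: 559.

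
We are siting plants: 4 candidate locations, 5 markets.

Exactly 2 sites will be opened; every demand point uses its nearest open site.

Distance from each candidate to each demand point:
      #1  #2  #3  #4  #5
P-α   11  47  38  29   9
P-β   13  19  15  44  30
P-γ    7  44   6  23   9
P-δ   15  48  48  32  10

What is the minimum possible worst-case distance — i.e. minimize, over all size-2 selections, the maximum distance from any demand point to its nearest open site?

Open {P-β, P-γ}.
  Farthest demand point is #4 at distance 23 (to P-γ); all others are ≤ 23.
With {P-α, P-β} the worst case is 29.
With {P-β, P-δ} the worst case is 32.
No size-2 selection achieves below 23.

23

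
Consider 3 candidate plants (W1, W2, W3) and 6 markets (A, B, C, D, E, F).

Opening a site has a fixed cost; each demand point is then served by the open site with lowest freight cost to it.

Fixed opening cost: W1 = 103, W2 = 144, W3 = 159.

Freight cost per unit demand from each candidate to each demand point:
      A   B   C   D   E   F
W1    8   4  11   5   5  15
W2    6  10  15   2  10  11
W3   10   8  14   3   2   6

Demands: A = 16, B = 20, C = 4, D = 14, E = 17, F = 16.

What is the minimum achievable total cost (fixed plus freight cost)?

686

Open {W1, W3}: assign each demand point to its cheapest open site.
  A→W1 16×8=128, B→W1 20×4=80, C→W1 4×11=44, D→W3 14×3=42, E→W3 17×2=34, F→W3 16×6=96
  freight cost 424, fixed 262 → total 686.
Compare {W3}: freight cost 548 + fixed 159 = 707.
Compare {W1}: freight cost 647 + fixed 103 = 750.
Compare {W1, W2}: freight cost 509 + fixed 247 = 756.
All other subsets cost ≥ 707. Minimum total cost: 686.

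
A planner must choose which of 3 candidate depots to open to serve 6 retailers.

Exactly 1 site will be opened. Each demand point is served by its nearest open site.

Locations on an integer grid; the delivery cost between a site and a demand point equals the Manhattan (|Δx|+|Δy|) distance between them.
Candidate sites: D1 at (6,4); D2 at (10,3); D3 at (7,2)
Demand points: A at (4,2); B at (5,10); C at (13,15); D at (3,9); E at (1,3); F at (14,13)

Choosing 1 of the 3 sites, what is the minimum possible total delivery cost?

Open {D1}.
  A→D1 4, B→D1 7, C→D1 18, D→D1 8, E→D1 6, F→D1 17  ⇒ total 60.
Compare {D3}: total 68.
Compare {D2}: total 70.

60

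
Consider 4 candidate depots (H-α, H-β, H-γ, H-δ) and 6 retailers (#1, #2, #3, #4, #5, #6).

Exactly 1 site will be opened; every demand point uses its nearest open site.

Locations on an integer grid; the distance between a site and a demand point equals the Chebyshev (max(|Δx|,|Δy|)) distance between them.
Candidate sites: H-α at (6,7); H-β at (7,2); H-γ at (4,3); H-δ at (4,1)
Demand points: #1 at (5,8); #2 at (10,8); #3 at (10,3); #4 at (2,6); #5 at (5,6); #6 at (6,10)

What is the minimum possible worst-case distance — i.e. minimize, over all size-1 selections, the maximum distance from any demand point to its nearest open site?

4

Open {H-α}.
  Farthest demand point is #2 at distance 4 (to H-α); all others are ≤ 4.
With {H-γ} the worst case is 7.
With {H-β} the worst case is 8.
No size-1 selection achieves below 4.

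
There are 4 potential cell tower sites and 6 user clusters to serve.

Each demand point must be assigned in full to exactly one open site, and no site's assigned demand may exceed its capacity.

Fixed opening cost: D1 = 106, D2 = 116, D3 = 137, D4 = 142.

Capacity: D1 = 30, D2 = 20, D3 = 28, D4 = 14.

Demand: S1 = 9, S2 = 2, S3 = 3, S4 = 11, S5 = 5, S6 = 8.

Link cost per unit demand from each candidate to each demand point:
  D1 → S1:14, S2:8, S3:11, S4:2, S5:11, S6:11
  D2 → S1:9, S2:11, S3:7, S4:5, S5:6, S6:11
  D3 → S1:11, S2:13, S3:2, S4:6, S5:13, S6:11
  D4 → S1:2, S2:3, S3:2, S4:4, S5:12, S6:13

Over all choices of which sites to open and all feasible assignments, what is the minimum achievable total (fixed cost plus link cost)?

Open {D1, D4}; cheapest assignment that respects the capacities:
  D1 (cap 30, load 24): S4, S5, S6 — cost 11×2 + 5×11 + 8×11 = 165
  D4 (cap 14, load 14): S1, S2, S3 — cost 9×2 + 2×3 + 3×2 = 30
  Shipping 195, fixed 248 → total 443.
  Any other capacity-feasible assignment to {D1, D4} ships for at least 195.
Compare {D1, D2}: its best feasible assignment gives total 480.
Compare {D3, D4}: its best feasible assignment gives total 528.
Every other set of open sites that can feasibly serve all demand totals ≥ 480 even under its best assignment. Minimum: 443.

443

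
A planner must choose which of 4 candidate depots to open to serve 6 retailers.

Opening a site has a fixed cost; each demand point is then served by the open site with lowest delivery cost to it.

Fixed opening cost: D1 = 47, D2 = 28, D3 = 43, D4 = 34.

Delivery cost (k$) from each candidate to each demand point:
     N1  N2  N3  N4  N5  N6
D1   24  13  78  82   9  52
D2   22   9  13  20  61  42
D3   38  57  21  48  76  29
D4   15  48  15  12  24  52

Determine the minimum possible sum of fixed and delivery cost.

Open {D2, D4}: assign each demand point to its cheapest open site.
  N1→D4 15, N2→D2 9, N3→D2 13, N4→D4 12, N5→D4 24, N6→D2 42
  delivery cost 115, fixed 62 → total 177.
Compare {D1, D2}: delivery cost 115 + fixed 75 = 190.
Compare {D2}: delivery cost 167 + fixed 28 = 195.
Compare {D1, D4}: delivery cost 116 + fixed 81 = 197.
All other subsets cost ≥ 190. Minimum total cost: 177.

177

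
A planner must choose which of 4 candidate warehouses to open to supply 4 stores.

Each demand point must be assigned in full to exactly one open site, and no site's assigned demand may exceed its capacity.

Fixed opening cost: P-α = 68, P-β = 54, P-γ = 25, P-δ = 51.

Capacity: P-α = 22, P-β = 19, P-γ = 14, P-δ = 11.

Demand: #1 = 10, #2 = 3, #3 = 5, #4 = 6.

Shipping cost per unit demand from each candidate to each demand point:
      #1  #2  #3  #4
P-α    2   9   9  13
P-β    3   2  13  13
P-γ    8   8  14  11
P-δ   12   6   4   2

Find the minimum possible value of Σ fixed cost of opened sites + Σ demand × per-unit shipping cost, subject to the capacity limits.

173

Open {P-β, P-δ}; cheapest assignment that respects the capacities:
  P-β (cap 19, load 13): #1, #2 — cost 10×3 + 3×2 = 36
  P-δ (cap 11, load 11): #3, #4 — cost 5×4 + 6×2 = 32
  Shipping 68, fixed 105 → total 173.
  Any other capacity-feasible assignment to {P-β, P-δ} ships for at least 68.
Compare {P-α, P-δ}: its best feasible assignment gives total 198.
Compare {P-β, P-γ, P-δ}: its best feasible assignment gives total 198.
Every other set of open sites that can feasibly serve all demand totals ≥ 198 even under its best assignment. Minimum: 173.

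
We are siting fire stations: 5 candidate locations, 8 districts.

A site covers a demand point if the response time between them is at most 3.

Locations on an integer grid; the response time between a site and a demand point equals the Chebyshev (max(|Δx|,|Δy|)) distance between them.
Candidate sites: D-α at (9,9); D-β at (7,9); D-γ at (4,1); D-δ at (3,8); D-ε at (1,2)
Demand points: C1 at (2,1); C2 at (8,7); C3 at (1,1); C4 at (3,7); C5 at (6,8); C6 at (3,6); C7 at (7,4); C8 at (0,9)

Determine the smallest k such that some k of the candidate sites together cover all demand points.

3

Coverage sets (demand points within 3 of each site):
  D-α: {C2, C5}
  D-β: {C2, C5}
  D-γ: {C1, C3, C7}
  D-δ: {C4, C5, C6, C8}
  D-ε: {C1, C3}
No 2 sites suffice: every size-2 union leaves at least one demand point uncovered.
But {D-α, D-γ, D-δ} covers everything, so the minimum is 3.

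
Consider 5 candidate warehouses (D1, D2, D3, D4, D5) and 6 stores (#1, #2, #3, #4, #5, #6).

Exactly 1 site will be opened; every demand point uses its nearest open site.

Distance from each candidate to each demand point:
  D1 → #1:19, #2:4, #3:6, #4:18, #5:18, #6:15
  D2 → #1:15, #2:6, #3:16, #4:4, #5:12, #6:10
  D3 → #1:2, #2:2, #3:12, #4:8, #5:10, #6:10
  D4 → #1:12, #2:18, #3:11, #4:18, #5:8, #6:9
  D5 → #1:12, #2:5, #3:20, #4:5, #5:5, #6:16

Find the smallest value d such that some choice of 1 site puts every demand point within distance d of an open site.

12

Open {D3}.
  Farthest demand point is #3 at distance 12 (to D3); all others are ≤ 12.
With {D2} the worst case is 16.
With {D4} the worst case is 18.
No size-1 selection achieves below 12.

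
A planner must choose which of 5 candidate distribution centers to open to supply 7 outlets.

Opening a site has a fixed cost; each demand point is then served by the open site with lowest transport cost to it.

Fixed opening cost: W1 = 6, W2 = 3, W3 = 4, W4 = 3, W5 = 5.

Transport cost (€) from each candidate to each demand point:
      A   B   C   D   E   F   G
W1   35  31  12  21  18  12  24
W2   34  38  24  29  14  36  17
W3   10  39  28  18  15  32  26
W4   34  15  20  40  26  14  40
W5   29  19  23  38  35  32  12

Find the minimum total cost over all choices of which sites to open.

Open {W1, W3, W4, W5}: assign each demand point to its cheapest open site.
  A→W3 10, B→W4 15, C→W1 12, D→W3 18, E→W3 15, F→W1 12, G→W5 12
  transport cost 94, fixed 18 → total 112.
Compare {W1, W3, W5}: transport cost 98 + fixed 15 = 113.
Compare {W1, W2, W3, W4}: transport cost 98 + fixed 16 = 114.
Compare {W1, W2, W3, W4, W5}: transport cost 93 + fixed 21 = 114.
All other subsets cost ≥ 113. Minimum total cost: 112.

112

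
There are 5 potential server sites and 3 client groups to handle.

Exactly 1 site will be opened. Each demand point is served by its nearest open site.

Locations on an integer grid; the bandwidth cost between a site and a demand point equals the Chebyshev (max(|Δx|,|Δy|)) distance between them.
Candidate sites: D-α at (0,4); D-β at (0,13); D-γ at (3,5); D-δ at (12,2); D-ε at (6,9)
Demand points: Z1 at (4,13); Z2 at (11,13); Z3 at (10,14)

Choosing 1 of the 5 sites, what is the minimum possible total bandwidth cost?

Open {D-ε}.
  Z1→D-ε 4, Z2→D-ε 5, Z3→D-ε 5  ⇒ total 14.
Compare {D-β}: total 25.
Compare {D-γ}: total 25.
No size-1 selection does better; minimum is 14.

14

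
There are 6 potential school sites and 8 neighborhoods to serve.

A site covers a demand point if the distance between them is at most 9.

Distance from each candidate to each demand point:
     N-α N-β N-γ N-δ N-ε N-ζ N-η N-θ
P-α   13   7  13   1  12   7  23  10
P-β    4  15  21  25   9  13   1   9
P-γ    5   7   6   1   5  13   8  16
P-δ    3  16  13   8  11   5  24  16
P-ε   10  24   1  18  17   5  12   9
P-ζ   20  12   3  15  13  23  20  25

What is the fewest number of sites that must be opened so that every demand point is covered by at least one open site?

2

Coverage sets (demand points within 9 of each site):
  P-α: {N-β, N-δ, N-ζ}
  P-β: {N-α, N-ε, N-η, N-θ}
  P-γ: {N-α, N-β, N-γ, N-δ, N-ε, N-η}
  P-δ: {N-α, N-δ, N-ζ}
  P-ε: {N-γ, N-ζ, N-θ}
  P-ζ: {N-γ}
No single site covers all 8 demand points.
But {P-γ, P-ε} covers everything, so the minimum is 2.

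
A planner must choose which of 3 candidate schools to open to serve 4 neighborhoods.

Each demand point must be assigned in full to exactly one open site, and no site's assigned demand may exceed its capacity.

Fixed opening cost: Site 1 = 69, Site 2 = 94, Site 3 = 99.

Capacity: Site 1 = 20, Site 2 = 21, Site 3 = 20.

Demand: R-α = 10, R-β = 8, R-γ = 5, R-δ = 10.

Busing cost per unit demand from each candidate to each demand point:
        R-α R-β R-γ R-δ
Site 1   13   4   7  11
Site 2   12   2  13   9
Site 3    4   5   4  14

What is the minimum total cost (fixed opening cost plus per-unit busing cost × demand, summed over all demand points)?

Open {Site 2, Site 3}; cheapest assignment that respects the capacities:
  Site 2 (cap 21, load 18): R-β, R-δ — cost 8×2 + 10×9 = 106
  Site 3 (cap 20, load 15): R-α, R-γ — cost 10×4 + 5×4 = 60
  Shipping 166, fixed 193 → total 359.
  Any other capacity-feasible assignment to {Site 2, Site 3} ships for at least 166.
Compare {Site 1, Site 3}: its best feasible assignment gives total 370.
Compare {Site 1, Site 2, Site 3}: its best feasible assignment gives total 428.
Every other set of open sites that can feasibly serve all demand totals ≥ 370 even under its best assignment. Minimum: 359.

359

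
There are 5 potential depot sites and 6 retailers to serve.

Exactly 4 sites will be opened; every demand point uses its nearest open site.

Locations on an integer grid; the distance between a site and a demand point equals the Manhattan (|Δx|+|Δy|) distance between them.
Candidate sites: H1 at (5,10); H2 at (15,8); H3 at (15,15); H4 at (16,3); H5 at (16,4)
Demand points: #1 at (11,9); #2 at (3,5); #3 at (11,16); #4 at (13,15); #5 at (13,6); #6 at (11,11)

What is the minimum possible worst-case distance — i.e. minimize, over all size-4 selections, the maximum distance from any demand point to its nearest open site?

7

Open {H1, H2, H3, H4}.
  Farthest demand point is #2 at distance 7 (to H1); all others are ≤ 7.
With {H1, H2, H3, H5} the worst case is 7.
With {H1, H3, H4, H5} the worst case is 7.
No size-4 selection achieves below 7.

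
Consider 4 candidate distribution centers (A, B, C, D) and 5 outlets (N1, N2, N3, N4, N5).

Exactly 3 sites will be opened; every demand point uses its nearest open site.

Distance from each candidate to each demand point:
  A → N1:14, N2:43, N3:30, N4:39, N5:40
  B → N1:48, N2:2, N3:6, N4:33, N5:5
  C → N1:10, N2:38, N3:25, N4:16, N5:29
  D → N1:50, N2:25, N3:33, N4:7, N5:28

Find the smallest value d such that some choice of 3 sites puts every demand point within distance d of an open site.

Open {B, C, D}.
  Farthest demand point is N1 at distance 10 (to C); all others are ≤ 10.
With {A, B, D} the worst case is 14.
With {A, B, C} the worst case is 16.
No size-3 selection achieves below 10.

10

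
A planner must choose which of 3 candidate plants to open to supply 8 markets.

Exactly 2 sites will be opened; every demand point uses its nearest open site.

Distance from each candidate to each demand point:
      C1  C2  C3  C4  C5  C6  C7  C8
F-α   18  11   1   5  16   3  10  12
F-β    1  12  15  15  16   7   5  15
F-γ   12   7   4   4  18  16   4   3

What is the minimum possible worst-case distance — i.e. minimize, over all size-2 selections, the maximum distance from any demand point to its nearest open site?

Open {F-α, F-β}.
  Farthest demand point is C5 at distance 16 (to F-α); all others are ≤ 16.
With {F-α, F-γ} the worst case is 16.
With {F-β, F-γ} the worst case is 16.
No size-2 selection achieves below 16.

16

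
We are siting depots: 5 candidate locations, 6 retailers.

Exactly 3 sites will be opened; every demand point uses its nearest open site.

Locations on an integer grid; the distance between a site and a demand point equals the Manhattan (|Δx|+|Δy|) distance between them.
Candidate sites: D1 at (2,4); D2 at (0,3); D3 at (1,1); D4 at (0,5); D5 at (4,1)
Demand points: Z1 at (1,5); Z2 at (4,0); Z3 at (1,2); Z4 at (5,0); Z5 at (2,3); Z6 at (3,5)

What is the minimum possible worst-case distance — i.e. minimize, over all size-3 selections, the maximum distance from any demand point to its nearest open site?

Open {D1, D2, D5}.
  Farthest demand point is Z1 at distance 2 (to D1); all others are ≤ 2.
With {D1, D3, D5} the worst case is 2.
With {D1, D4, D5} the worst case is 3.
No size-3 selection achieves below 2.

2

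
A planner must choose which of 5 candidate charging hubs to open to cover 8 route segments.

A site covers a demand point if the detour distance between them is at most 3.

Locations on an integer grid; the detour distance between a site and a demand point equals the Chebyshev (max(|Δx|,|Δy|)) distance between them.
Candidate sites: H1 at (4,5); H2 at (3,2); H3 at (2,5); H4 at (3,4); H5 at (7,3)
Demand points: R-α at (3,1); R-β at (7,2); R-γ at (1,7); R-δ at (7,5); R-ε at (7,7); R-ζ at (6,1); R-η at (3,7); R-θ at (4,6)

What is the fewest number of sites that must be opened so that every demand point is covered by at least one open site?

2

Coverage sets (demand points within 3 of each site):
  H1: {R-β, R-γ, R-δ, R-ε, R-η, R-θ}
  H2: {R-α, R-ζ}
  H3: {R-γ, R-η, R-θ}
  H4: {R-α, R-γ, R-ζ, R-η, R-θ}
  H5: {R-β, R-δ, R-ζ, R-θ}
No single site covers all 8 demand points.
But {H1, H2} covers everything, so the minimum is 2.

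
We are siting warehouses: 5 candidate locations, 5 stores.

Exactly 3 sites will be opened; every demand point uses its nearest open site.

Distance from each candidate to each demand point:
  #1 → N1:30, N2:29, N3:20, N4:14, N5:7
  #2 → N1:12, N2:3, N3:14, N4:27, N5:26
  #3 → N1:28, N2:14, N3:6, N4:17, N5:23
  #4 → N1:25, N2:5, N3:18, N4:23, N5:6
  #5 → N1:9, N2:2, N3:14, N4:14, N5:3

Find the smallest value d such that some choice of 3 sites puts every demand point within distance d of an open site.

14

Open {#1, #2, #3}.
  Farthest demand point is N4 at distance 14 (to #1); all others are ≤ 14.
With {#1, #2, #4} the worst case is 14.
With {#1, #2, #5} the worst case is 14.
No size-3 selection achieves below 14.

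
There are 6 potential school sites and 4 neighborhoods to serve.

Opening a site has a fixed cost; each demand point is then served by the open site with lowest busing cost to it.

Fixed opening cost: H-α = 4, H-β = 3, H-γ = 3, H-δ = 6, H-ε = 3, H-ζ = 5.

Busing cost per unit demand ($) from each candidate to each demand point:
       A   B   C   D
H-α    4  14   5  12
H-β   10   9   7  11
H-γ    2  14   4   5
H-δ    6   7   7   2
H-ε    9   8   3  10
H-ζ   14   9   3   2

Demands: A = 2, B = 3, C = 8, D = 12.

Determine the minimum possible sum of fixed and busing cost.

85

Open {H-γ, H-δ, H-ε}: assign each demand point to its cheapest open site.
  A→H-γ 2×2=4, B→H-δ 3×7=21, C→H-ε 8×3=24, D→H-δ 12×2=24
  busing cost 73, fixed 12 → total 85.
Compare {H-γ, H-ζ}: busing cost 79 + fixed 8 = 87.
Compare {H-γ, H-δ, H-ζ}: busing cost 73 + fixed 14 = 87.
Compare {H-γ, H-ε, H-ζ}: busing cost 76 + fixed 11 = 87.
All other subsets cost ≥ 87. Minimum total cost: 85.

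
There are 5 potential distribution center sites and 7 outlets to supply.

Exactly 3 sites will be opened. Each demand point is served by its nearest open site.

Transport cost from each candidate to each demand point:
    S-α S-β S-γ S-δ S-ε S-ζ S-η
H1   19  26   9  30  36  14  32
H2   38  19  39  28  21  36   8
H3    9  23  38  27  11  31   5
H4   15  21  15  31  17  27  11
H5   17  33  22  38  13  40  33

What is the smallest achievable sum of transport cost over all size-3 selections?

94

Open {H1, H2, H3}.
  S-α→H3 9, S-β→H2 19, S-γ→H1 9, S-δ→H3 27, S-ε→H3 11, S-ζ→H1 14, S-η→H3 5  ⇒ total 94.
Compare {H1, H3, H4}: total 96.
Compare {H1, H3, H5}: total 98.
No size-3 selection does better; minimum is 94.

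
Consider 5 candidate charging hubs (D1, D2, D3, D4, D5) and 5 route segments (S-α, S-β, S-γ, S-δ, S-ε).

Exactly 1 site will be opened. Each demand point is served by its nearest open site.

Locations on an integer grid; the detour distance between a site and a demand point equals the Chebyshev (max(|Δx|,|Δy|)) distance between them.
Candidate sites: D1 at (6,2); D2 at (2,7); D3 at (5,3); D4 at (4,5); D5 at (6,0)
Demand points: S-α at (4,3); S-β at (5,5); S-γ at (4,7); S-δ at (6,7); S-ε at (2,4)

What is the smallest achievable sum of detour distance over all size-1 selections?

Open {D4}.
  S-α→D4 2, S-β→D4 1, S-γ→D4 2, S-δ→D4 2, S-ε→D4 2  ⇒ total 9.
Compare {D3}: total 14.
Compare {D2}: total 16.
No size-1 selection does better; minimum is 9.

9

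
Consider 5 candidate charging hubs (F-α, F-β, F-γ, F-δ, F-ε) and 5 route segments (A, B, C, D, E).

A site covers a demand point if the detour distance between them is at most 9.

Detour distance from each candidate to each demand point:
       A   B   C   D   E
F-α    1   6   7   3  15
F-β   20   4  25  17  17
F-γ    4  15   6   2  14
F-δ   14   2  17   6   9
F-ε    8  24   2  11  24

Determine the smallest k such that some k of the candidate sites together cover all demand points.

Coverage sets (demand points within 9 of each site):
  F-α: {A, B, C, D}
  F-β: {B}
  F-γ: {A, C, D}
  F-δ: {B, D, E}
  F-ε: {A, C}
No single site covers all 5 demand points.
But {F-α, F-δ} covers everything, so the minimum is 2.

2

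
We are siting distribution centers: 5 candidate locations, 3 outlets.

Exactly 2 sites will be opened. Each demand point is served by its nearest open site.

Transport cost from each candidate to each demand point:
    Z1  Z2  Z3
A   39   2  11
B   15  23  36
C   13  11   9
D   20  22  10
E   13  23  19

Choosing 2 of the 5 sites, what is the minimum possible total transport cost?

Open {A, C}.
  Z1→C 13, Z2→A 2, Z3→C 9  ⇒ total 24.
Compare {A, E}: total 26.
Compare {A, B}: total 28.
No size-2 selection does better; minimum is 24.

24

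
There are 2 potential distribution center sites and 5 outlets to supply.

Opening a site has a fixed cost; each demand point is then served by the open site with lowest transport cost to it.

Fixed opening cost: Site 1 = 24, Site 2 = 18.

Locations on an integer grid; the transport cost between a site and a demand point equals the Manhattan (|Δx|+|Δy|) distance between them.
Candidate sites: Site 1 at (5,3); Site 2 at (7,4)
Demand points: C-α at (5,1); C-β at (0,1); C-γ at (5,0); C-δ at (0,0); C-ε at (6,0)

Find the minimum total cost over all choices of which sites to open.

48

Open {Site 1}: assign each demand point to its cheapest open site.
  C-α→Site 1 2, C-β→Site 1 7, C-γ→Site 1 3, C-δ→Site 1 8, C-ε→Site 1 4
  transport cost 24, fixed 24 → total 48.
Compare {Site 2}: transport cost 37 + fixed 18 = 55.
Compare {Site 1, Site 2}: transport cost 24 + fixed 42 = 66.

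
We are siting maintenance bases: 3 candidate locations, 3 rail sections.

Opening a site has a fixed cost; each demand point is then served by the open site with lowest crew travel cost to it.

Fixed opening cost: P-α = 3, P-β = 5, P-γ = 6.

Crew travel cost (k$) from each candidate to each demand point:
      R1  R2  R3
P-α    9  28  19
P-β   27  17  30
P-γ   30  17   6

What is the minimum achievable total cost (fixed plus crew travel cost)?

41

Open {P-α, P-γ}: assign each demand point to its cheapest open site.
  R1→P-α 9, R2→P-γ 17, R3→P-γ 6
  crew travel cost 32, fixed 9 → total 41.
Compare {P-α, P-β, P-γ}: crew travel cost 32 + fixed 14 = 46.
Compare {P-α, P-β}: crew travel cost 45 + fixed 8 = 53.
Compare {P-α}: crew travel cost 56 + fixed 3 = 59.
All other subsets cost ≥ 46. Minimum total cost: 41.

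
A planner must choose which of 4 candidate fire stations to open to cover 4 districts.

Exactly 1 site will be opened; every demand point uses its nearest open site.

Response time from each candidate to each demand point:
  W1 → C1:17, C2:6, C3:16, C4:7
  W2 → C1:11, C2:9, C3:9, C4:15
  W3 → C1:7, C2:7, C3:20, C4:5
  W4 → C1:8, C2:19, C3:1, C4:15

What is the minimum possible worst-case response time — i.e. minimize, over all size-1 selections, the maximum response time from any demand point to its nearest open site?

15

Open {W2}.
  Farthest demand point is C4 at response time 15 (to W2); all others are ≤ 15.
With {W1} the worst case is 17.
With {W4} the worst case is 19.
No size-1 selection achieves below 15.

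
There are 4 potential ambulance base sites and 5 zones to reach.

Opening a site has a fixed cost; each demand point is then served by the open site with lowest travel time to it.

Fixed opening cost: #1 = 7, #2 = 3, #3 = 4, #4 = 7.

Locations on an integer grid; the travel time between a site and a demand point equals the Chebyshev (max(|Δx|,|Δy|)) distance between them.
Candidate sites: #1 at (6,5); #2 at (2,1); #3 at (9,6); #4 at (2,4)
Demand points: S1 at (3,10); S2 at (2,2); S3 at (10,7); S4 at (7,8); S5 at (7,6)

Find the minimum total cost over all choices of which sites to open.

Open {#2, #3}: assign each demand point to its cheapest open site.
  S1→#3 6, S2→#2 1, S3→#3 1, S4→#3 2, S5→#3 2
  travel time 12, fixed 7 → total 19.
Compare {#3}: travel time 18 + fixed 4 = 22.
Compare {#1}: travel time 17 + fixed 7 = 24.
Compare {#1, #2}: travel time 14 + fixed 10 = 24.
All other subsets cost ≥ 22. Minimum total cost: 19.

19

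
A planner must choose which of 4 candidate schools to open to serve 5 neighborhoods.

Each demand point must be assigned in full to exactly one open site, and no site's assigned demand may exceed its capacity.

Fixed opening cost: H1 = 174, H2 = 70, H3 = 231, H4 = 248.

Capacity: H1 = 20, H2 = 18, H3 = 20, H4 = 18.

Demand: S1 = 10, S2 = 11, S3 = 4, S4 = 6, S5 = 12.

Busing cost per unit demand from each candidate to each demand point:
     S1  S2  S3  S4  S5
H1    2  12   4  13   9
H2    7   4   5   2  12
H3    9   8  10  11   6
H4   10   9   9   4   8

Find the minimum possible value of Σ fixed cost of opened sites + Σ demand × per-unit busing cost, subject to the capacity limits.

639

Open {H1, H2, H3}; cheapest assignment that respects the capacities:
  H1 (cap 20, load 14): S1, S3 — cost 10×2 + 4×4 = 36
  H2 (cap 18, load 17): S2, S4 — cost 11×4 + 6×2 = 56
  H3 (cap 20, load 12): S5 — cost 12×6 = 72
  Shipping 164, fixed 475 → total 639.
  Any other capacity-feasible assignment to {H1, H2, H3} ships for at least 164.
Compare {H1, H2, H4}: its best feasible assignment gives total 680.
Compare {H2, H3, H4}: its best feasible assignment gives total 809.
Every other set of open sites that can feasibly serve all demand totals ≥ 680 even under its best assignment. Minimum: 639.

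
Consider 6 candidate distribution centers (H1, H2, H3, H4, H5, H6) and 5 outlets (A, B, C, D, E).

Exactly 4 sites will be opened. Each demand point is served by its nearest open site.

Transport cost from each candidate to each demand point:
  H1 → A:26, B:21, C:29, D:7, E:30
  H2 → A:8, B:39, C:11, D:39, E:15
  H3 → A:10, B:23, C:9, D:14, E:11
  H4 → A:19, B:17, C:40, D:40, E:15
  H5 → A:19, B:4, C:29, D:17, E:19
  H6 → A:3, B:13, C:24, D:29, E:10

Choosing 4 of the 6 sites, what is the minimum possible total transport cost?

Open {H1, H3, H5, H6}.
  A→H6 3, B→H5 4, C→H3 9, D→H1 7, E→H6 10  ⇒ total 33.
Compare {H1, H2, H5, H6}: total 35.
Compare {H1, H2, H3, H5}: total 39.
No size-4 selection does better; minimum is 33.

33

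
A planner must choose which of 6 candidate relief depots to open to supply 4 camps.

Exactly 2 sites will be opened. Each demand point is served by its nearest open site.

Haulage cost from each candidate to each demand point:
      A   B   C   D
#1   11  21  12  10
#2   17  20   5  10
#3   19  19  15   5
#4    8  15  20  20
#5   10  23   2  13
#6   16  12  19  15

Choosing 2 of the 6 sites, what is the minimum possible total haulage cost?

36

Open {#3, #5}.
  A→#5 10, B→#3 19, C→#5 2, D→#3 5  ⇒ total 36.
Compare {#5, #6}: total 37.
Compare {#2, #4}: total 38.
No size-2 selection does better; minimum is 36.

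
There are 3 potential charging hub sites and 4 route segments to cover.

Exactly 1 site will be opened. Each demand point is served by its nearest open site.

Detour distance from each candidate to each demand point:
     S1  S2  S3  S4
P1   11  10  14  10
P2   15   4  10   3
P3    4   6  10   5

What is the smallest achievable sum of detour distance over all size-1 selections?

25

Open {P3}.
  S1→P3 4, S2→P3 6, S3→P3 10, S4→P3 5  ⇒ total 25.
Compare {P2}: total 32.
Compare {P1}: total 45.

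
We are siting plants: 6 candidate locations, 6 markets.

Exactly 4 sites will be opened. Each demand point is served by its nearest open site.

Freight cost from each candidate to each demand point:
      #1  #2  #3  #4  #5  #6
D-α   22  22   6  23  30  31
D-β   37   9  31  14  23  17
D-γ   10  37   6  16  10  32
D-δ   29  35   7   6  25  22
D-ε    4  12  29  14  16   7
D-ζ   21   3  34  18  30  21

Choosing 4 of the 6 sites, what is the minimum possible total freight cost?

36

Open {D-γ, D-δ, D-ε, D-ζ}.
  #1→D-ε 4, #2→D-ζ 3, #3→D-γ 6, #4→D-δ 6, #5→D-γ 10, #6→D-ε 7  ⇒ total 36.
Compare {D-α, D-δ, D-ε, D-ζ}: total 42.
Compare {D-β, D-γ, D-δ, D-ε}: total 42.
No size-4 selection does better; minimum is 36.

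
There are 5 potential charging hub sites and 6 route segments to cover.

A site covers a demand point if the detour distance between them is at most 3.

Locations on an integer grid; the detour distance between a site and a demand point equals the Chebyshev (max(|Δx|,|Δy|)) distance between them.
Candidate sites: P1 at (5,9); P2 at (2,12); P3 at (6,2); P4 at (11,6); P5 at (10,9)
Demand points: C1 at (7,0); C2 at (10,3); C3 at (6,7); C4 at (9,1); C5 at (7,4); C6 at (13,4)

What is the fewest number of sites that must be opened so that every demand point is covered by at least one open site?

Coverage sets (demand points within 3 of each site):
  P1: {C3}
  P2: {}
  P3: {C1, C4, C5}
  P4: {C2, C6}
  P5: {}
No 2 sites suffice: every size-2 union leaves at least one demand point uncovered.
But {P1, P3, P4} covers everything, so the minimum is 3.

3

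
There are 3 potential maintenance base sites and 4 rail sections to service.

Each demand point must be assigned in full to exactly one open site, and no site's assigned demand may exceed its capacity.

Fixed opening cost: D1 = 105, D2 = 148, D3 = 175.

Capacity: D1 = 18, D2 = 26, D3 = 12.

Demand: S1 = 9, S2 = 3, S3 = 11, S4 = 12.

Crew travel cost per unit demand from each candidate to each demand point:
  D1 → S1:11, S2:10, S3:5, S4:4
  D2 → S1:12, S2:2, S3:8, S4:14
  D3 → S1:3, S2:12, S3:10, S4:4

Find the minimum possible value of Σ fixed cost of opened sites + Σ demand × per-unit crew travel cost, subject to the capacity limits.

Open {D1, D2}; cheapest assignment that respects the capacities:
  D1 (cap 18, load 12): S4 — cost 12×4 = 48
  D2 (cap 26, load 23): S1, S2, S3 — cost 9×12 + 3×2 + 11×8 = 202
  Shipping 250, fixed 253 → total 503.
  Any other capacity-feasible assignment to {D1, D2} ships for at least 250.
Compare {D2, D3}: its best feasible assignment gives total 573.
Compare {D1, D2, D3}: its best feasible assignment gives total 597.
Every other set of open sites that can feasibly serve all demand totals ≥ 573 even under its best assignment. Minimum: 503.

503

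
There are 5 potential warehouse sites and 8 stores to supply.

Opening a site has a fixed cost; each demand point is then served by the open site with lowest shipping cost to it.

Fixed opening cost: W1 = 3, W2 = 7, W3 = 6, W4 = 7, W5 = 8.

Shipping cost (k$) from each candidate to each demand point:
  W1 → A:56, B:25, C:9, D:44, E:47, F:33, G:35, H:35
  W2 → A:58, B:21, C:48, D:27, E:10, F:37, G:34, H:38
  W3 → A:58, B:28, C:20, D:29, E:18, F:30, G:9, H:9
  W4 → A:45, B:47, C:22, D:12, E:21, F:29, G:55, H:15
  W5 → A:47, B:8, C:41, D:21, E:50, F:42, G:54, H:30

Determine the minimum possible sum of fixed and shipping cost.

Open {W1, W2, W3, W4, W5}: assign each demand point to its cheapest open site.
  A→W4 45, B→W5 8, C→W1 9, D→W4 12, E→W2 10, F→W4 29, G→W3 9, H→W3 9
  shipping cost 131, fixed 31 → total 162.
Compare {W1, W3, W4, W5}: shipping cost 139 + fixed 24 = 163.
Compare {W1, W2, W3, W4}: shipping cost 144 + fixed 23 = 167.
Compare {W1, W2, W3, W5}: shipping cost 143 + fixed 24 = 167.
All other subsets cost ≥ 163. Minimum total cost: 162.

162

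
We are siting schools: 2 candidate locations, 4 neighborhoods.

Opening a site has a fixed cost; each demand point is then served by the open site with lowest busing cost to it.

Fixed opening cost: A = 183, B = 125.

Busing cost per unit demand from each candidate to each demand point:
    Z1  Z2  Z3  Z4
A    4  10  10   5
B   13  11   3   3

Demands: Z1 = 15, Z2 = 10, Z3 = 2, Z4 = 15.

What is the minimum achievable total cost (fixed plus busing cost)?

Open {A}: assign each demand point to its cheapest open site.
  Z1→A 15×4=60, Z2→A 10×10=100, Z3→A 2×10=20, Z4→A 15×5=75
  busing cost 255, fixed 183 → total 438.
Compare {B}: busing cost 356 + fixed 125 = 481.
Compare {A, B}: busing cost 211 + fixed 308 = 519.

438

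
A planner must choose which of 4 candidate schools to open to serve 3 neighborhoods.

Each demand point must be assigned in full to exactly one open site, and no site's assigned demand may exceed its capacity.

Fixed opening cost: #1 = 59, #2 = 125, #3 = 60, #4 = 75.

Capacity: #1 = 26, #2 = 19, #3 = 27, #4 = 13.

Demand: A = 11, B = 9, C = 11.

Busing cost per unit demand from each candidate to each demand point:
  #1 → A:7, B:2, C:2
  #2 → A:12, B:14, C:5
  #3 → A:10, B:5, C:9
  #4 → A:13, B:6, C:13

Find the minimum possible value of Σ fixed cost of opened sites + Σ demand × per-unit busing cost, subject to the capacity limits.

Open {#1, #3}; cheapest assignment that respects the capacities:
  #1 (cap 26, load 22): A, C — cost 11×7 + 11×2 = 99
  #3 (cap 27, load 9): B — cost 9×5 = 45
  Shipping 144, fixed 119 → total 263.
  Any other capacity-feasible assignment to {#1, #3} ships for at least 144.
Compare {#1, #4}: its best feasible assignment gives total 287.
Compare {#1, #2}: its best feasible assignment gives total 334.
Every other set of open sites that can feasibly serve all demand totals ≥ 287 even under its best assignment. Minimum: 263.

263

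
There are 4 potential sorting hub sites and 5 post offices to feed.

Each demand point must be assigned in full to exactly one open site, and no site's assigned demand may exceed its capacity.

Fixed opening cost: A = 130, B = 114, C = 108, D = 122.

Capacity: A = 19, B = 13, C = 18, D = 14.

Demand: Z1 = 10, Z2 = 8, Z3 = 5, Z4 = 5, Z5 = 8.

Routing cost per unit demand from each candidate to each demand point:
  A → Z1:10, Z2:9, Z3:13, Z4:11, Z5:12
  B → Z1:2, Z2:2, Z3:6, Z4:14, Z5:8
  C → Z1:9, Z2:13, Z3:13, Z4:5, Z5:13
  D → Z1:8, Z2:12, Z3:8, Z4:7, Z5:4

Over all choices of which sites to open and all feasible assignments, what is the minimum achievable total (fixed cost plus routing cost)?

Open {B, C, D}; cheapest assignment that respects the capacities:
  B (cap 13, load 13): Z2, Z3 — cost 8×2 + 5×6 = 46
  C (cap 18, load 15): Z1, Z4 — cost 10×9 + 5×5 = 115
  D (cap 14, load 8): Z5 — cost 8×4 = 32
  Shipping 193, fixed 344 → total 537.
  Any other capacity-feasible assignment to {B, C, D} ships for at least 193.
Compare {A, B, D}: its best feasible assignment gives total 579.
Compare {A, C}: its best feasible assignment gives total 604.
Every other set of open sites that can feasibly serve all demand totals ≥ 579 even under its best assignment. Minimum: 537.

537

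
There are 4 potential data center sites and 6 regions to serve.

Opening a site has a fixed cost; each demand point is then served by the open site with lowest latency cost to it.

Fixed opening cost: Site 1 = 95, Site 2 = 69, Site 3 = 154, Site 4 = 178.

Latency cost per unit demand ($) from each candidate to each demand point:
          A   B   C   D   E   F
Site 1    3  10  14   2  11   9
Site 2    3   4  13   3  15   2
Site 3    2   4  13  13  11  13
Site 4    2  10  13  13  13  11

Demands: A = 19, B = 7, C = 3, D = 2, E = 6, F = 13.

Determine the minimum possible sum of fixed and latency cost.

315

Open {Site 2}: assign each demand point to its cheapest open site.
  A→Site 2 19×3=57, B→Site 2 7×4=28, C→Site 2 3×13=39, D→Site 2 2×3=6, E→Site 2 6×15=90, F→Site 2 13×2=26
  latency cost 246, fixed 69 → total 315.
Compare {Site 1, Site 2}: latency cost 220 + fixed 164 = 384.
Compare {Site 2, Site 3}: latency cost 203 + fixed 223 = 426.
Compare {Site 1}: latency cost 356 + fixed 95 = 451.
All other subsets cost ≥ 384. Minimum total cost: 315.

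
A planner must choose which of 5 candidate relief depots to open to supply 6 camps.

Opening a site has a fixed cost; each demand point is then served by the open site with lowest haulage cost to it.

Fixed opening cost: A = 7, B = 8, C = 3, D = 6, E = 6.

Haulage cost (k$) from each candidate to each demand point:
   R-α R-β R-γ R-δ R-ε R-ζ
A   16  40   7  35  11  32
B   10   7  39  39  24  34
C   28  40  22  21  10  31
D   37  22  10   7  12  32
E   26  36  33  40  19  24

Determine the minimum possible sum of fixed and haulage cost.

Open {B, D, E}: assign each demand point to its cheapest open site.
  R-α→B 10, R-β→B 7, R-γ→D 10, R-δ→D 7, R-ε→D 12, R-ζ→E 24
  haulage cost 70, fixed 20 → total 90.
Compare {B, C, D, E}: haulage cost 68 + fixed 23 = 91.
Compare {B, D}: haulage cost 78 + fixed 14 = 92.
Compare {B, C, D}: haulage cost 75 + fixed 17 = 92.
All other subsets cost ≥ 91. Minimum total cost: 90.

90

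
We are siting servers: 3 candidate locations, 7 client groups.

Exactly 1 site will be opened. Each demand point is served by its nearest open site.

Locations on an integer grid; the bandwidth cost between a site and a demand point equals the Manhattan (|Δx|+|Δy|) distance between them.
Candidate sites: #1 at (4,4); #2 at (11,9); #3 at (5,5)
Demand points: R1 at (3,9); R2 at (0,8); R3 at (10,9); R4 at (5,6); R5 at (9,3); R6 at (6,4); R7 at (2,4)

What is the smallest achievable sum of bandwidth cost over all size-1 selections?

Open {#3}.
  R1→#3 6, R2→#3 8, R3→#3 9, R4→#3 1, R5→#3 6, R6→#3 2, R7→#3 4  ⇒ total 36.
Compare {#1}: total 38.
Compare {#2}: total 62.

36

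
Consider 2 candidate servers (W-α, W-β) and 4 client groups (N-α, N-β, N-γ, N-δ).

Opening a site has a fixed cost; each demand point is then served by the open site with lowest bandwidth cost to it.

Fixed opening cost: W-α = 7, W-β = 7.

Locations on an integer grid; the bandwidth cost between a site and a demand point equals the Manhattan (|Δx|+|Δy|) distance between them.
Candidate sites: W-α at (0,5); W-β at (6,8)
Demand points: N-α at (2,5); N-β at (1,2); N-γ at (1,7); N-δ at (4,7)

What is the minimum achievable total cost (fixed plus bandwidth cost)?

Open {W-α}: assign each demand point to its cheapest open site.
  N-α→W-α 2, N-β→W-α 4, N-γ→W-α 3, N-δ→W-α 6
  bandwidth cost 15, fixed 7 → total 22.
Compare {W-α, W-β}: bandwidth cost 12 + fixed 14 = 26.
Compare {W-β}: bandwidth cost 27 + fixed 7 = 34.

22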